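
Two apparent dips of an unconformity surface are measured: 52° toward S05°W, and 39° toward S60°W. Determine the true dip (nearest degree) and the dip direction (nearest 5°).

The two traces are lines in the plane: v₁ = (sin 185°·cos 52°, cos 185°·cos 52°, −sin 52°), v₂ = (sin 240°·cos 39°, cos 240°·cos 39°, −sin 39°).
The plane normal is n = v₁ × v₂ ∝ (-0.080, -0.497, 0.392).
Dip δ = arctan(|n_h|/n_z) = arctan(0.503/0.392) = 52.1°.
Dip direction = atan2(-0.080, -0.497) = 189° (azimuth of n's horizontal projection).

true dip 52°, dip direction 190°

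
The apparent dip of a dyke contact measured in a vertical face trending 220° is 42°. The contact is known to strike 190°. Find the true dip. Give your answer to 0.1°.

61.0°

β = acute angle between strike 190° and section 220° = 30°.
tan δ = tan α / sin β = tan 42° / sin 30° = 0.9004 / 0.5000 = 1.8008
true dip = arctan 1.8008 = 60.96°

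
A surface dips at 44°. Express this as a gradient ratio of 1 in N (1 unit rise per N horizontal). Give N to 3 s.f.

1 in 1.04

1 : N means tan θ = 1/N, so N = 1/tan 44° = 1/0.9657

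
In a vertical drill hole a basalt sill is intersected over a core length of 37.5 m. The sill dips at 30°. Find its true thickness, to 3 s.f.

32.5 m

True thickness t = h · cos(dip) = 37.5 × cos 30°
t = 37.5 × 0.8660 = 32.476 m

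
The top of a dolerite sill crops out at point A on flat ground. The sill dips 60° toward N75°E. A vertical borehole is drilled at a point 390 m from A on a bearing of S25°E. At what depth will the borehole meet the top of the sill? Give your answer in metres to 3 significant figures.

117 m

The hole lies 80° from the dip direction, so the down-dip offset is 390 × cos 80° = 67.72 m.
Depth = down-dip offset × tan(dip) = 67.72 × tan 60° = 67.72 × 1.7321
Depth = 117.30 m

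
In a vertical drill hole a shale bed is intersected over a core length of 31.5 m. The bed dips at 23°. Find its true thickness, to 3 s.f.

29.0 m

True thickness t = h · cos(dip) = 31.5 × cos 23°
t = 31.5 × 0.9205 = 28.996 m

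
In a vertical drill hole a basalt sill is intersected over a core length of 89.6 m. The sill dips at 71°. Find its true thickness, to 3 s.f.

29.2 m

True thickness t = h · cos(dip) = 89.6 × cos 71°
t = 89.6 × 0.3256 = 29.171 m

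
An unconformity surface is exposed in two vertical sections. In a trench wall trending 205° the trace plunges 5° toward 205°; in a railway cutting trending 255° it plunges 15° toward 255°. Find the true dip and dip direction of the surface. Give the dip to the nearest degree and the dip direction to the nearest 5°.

Represent each trace as a vector plunging at its apparent dip toward its trend (east-north-up frame): v₁ = (-0.421, -0.903, -0.087), v₂ = (-0.933, -0.250, -0.259).
Cross product v₁ × v₂ gives the pole to the plane: n ∝ (-0.212, 0.028, 0.737).
True dip = arccos(n_z / |n|) = arccos(0.9605) = 16.2°.
The horizontal component of n points toward azimuth atan2(n_x, n_y) = 277°, the dip direction.

true dip 16°, dip direction 275°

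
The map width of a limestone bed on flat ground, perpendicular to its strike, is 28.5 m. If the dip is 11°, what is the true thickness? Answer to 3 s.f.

5.44 m

True thickness t = w · sin(dip) = 28.5 × sin 11°
t = 28.5 × 0.1908 = 5.438 m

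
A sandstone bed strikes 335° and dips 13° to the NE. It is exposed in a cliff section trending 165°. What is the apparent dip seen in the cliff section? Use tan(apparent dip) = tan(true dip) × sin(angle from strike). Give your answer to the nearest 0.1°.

2.3°

The section lies 10° from the strike.
tan(apparent dip) = tan 13° · sin 10° = 0.0401
apparent dip = arctan 0.0401 = 2.30°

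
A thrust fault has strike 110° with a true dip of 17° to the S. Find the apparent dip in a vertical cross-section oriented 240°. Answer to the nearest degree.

13°

The section lies 50° from the strike.
tan(apparent dip) = tan 17° · sin 50° = 0.2342
α = arctan(0.2342) = 13.18°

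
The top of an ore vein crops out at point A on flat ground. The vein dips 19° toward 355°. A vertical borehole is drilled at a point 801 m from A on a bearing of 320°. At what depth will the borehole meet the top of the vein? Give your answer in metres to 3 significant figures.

The hole lies 35° from the dip direction, so the down-dip offset is 801 × cos 35° = 656.14 m.
Depth = down-dip offset × tan(dip) = 656.14 × tan 19° = 656.14 × 0.3443
Depth = 225.93 m

226 m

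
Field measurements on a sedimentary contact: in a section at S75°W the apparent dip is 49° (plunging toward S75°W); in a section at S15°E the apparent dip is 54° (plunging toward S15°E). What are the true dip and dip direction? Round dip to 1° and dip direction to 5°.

true dip 61°, dip direction 205°

Represent each trace as a vector plunging at its apparent dip toward its trend (east-north-up frame): v₁ = (-0.634, -0.170, -0.755), v₂ = (0.152, -0.568, -0.809).
n = v₁ × v₂ = (-0.291, -0.627, 0.386) (taken with n_z > 0).
Dip δ = arctan(|n_h|/n_z) = arctan(0.692/0.386) = 60.9°.
Dip direction = atan2(-0.291, -0.627) = 205° (azimuth of n's horizontal projection).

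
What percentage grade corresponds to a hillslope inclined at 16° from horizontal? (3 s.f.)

grade % = 100 × tan 16° = 100 × 0.2867

28.7%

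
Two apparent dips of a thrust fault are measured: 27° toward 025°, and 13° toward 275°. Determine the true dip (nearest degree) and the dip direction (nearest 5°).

true dip 34°, dip direction 345°

Represent each trace as a vector plunging at its apparent dip toward its trend (east-north-up frame): v₁ = (0.377, 0.808, -0.454), v₂ = (-0.971, 0.085, -0.225).
n = v₁ × v₂ = (-0.143, 0.525, 0.816) (taken with n_z > 0).
Dip δ = arctan(|n_h|/n_z) = arctan(0.545/0.816) = 33.7°.
Dip direction = atan2(-0.143, 0.525) = 345° (azimuth of n's horizontal projection).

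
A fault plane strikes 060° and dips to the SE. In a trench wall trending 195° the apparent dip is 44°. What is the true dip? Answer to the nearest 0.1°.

53.8°

β = acute angle between strike 060° and section 195° = 45°.
tan(true dip) = tan 44° / sin 45° = 1.3657
true dip = arctan 1.3657 = 53.79°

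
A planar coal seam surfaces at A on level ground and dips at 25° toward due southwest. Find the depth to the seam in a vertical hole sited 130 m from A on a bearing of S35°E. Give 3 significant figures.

The hole lies 80° from the dip direction, so the down-dip offset is 130 × cos 80° = 22.57 m.
Depth = down-dip offset × tan(dip) = 22.57 × tan 25° = 22.57 × 0.4663
Depth = 10.53 m

10.5 m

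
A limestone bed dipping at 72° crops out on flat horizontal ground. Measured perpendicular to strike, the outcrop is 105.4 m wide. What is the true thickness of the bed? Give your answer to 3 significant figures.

100 m

True thickness t = w · sin(dip) = 105.4 × sin 72°
t = 105.4 × 0.9511 = 100.241 m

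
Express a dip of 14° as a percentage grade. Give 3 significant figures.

24.9%

grade % = 100 × tan 14° = 100 × 0.2493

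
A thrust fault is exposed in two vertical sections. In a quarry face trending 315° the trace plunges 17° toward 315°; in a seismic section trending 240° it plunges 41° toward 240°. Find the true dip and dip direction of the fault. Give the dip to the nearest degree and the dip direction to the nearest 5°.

true dip 41°, dip direction 245°

The two traces are lines in the plane: v₁ = (sin 315°·cos 17°, cos 315°·cos 17°, −sin 17°), v₂ = (sin 240°·cos 41°, cos 240°·cos 41°, −sin 41°).
n = v₁ × v₂ = (-0.554, -0.253, 0.697) (taken with n_z > 0).
True dip = arccos(n_z / |n|) = arccos(0.7532) = 41.1°.
The horizontal component of n points toward azimuth atan2(n_x, n_y) = 245°, the dip direction.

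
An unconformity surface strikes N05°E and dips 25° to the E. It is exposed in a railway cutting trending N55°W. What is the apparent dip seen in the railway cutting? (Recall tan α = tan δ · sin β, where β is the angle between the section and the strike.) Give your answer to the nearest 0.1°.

Angle between strike (N05°E) and section (N55°W): β = 60°.
tan α = tan 25° × sin 60° = 0.4663 × 0.8660 = 0.4038
α = arctan(0.4038) = 21.99°

22.0°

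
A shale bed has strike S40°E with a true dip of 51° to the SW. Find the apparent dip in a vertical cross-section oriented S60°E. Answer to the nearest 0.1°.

The strike is S40°E and the section trends S60°E; the acute angle between them is β = 20°.
tan α = tan 51° × sin 20° = 1.2349 × 0.3420 = 0.4224
apparent dip = arctan 0.4224 = 22.90°

22.9°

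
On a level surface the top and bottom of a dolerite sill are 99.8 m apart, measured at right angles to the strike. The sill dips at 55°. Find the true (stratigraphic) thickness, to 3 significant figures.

81.8 m

True thickness t = w · sin(dip) = 99.8 × sin 55°
t = 99.8 × 0.8192 = 81.751 m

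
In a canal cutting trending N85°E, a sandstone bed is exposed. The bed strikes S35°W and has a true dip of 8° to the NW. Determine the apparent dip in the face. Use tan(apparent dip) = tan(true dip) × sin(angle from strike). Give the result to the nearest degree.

6°

The section lies 50° from the strike.
tan(apparent dip) = tan 8° · sin 50° = 0.1077
α = arctan(0.1077) = 6.14°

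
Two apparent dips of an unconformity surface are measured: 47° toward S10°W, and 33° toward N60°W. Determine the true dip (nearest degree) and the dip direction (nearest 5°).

Each apparent-dip line lies in the plane. As unit vectors (x east, y north, z up), v₁ plunges 47°→S10°W and v₂ plunges 33°→N60°W.
The plane normal is n = v₁ × v₂ ∝ (-0.672, -0.467, 0.537).
Dip δ = arctan(|n_h|/n_z) = arctan(0.819/0.537) = 56.7°.
Dip direction = atan2(-0.672, -0.467) = 235° (azimuth of n's horizontal projection).

true dip 57°, dip direction 235°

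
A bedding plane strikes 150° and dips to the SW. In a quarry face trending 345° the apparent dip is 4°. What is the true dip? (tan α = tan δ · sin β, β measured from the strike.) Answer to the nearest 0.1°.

15.1°

β = acute angle between strike 150° and section 345° = 15°.
tan(true dip) = tan 4° / sin 15° = 0.2702
true dip = arctan 0.2702 = 15.12°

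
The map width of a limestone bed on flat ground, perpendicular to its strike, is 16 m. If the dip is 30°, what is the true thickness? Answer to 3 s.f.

True thickness t = w · sin(dip) = 16 × sin 30°
t = 16 × 0.5000 = 8.000 m

8.00 m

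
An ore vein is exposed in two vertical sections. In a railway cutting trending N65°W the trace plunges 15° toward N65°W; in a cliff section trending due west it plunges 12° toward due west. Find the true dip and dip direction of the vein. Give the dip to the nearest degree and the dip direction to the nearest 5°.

true dip 16°, dip direction 310°

Represent each trace as a vector plunging at its apparent dip toward its trend (east-north-up frame): v₁ = (-0.875, 0.408, -0.259), v₂ = (-0.978, -0.000, -0.208).
n = v₁ × v₂ = (-0.085, 0.071, 0.399) (taken with n_z > 0).
tan δ = √(n_x²+n_y²)/n_z = 0.111/0.399, so δ = 15.5°.
Dip direction = azimuth of (n_x, n_y) = atan2(-0.085, 0.071) = 310°.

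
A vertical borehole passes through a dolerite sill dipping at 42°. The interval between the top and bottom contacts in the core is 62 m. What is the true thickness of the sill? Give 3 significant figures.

46.1 m

True thickness t = h · cos(dip) = 62 × cos 42°
t = 62 × 0.7431 = 46.075 m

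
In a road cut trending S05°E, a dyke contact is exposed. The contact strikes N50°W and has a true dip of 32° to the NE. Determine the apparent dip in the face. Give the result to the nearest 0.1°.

23.8°

The strike is N50°W and the section trends S05°E; the acute angle between them is β = 45°.
tan(apparent dip) = tan 32° · sin 45° = 0.4418
α = arctan(0.4418) = 23.84°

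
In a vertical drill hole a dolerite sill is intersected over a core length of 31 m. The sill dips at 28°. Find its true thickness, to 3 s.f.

True thickness t = h · cos(dip) = 31 × cos 28°
t = 31 × 0.8829 = 27.371 m

27.4 m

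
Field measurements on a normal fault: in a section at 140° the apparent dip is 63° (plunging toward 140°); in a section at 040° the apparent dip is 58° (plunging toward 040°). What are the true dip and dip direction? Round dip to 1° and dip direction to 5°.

Represent each trace as a vector plunging at its apparent dip toward its trend (east-north-up frame): v₁ = (0.292, -0.348, -0.891), v₂ = (0.341, 0.406, -0.848).
The plane normal is n = v₁ × v₂ ∝ (0.657, -0.056, 0.237).
True dip = arccos(n_z / |n|) = arccos(0.3383) = 70.2°.
Dip direction = atan2(0.657, -0.056) = 95° (azimuth of n's horizontal projection).

true dip 70°, dip direction 095°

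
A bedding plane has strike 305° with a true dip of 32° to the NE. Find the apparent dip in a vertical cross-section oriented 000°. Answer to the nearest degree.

27°

The section lies 55° from the strike.
tan(apparent dip) = tan 32° · sin 55° = 0.5119
α = arctan(0.5119) = 27.11°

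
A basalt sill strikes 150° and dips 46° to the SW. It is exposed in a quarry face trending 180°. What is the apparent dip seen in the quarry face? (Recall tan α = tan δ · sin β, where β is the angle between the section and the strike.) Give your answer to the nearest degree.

27°

The section lies 30° from the strike.
tan α = tan 46° × sin 30° = 1.0355 × 0.5000 = 0.5178
apparent dip = arctan 0.5178 = 27.37°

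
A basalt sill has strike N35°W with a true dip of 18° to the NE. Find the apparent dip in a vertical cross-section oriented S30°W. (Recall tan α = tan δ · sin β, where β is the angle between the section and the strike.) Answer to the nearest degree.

16°

Angle between strike (N35°W) and section (S30°W): β = 65°.
tan(apparent dip) = tan 18° · sin 65° = 0.2945
α = arctan(0.2945) = 16.41°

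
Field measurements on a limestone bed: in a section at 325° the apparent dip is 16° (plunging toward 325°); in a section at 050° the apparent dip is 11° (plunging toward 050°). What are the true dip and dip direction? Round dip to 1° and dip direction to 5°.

The two traces are lines in the plane: v₁ = (sin 325°·cos 16°, cos 325°·cos 16°, −sin 16°), v₂ = (sin 50°·cos 11°, cos 50°·cos 11°, −sin 11°).
n = v₁ × v₂ = (-0.024, 0.312, 0.940) (taken with n_z > 0).
Dip δ = arctan(|n_h|/n_z) = arctan(0.313/0.940) = 18.4°.
Dip direction = azimuth of (n_x, n_y) = atan2(-0.024, 0.312) = 356°.

true dip 18°, dip direction 355°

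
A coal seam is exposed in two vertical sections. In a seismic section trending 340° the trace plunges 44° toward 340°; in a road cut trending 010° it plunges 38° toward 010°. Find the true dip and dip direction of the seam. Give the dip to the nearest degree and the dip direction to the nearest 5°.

true dip 44°, dip direction 335°

Each apparent-dip line lies in the plane. As unit vectors (x east, y north, z up), v₁ plunges 44°→340° and v₂ plunges 38°→010°.
The plane normal is n = v₁ × v₂ ∝ (-0.123, 0.247, 0.283).
True dip = arccos(n_z / |n|) = arccos(0.7171) = 44.2°.
The horizontal component of n points toward azimuth atan2(n_x, n_y) = 333°, the dip direction.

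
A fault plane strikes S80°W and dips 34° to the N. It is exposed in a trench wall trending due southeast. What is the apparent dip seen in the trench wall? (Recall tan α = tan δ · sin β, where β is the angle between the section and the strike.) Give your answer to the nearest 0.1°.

The strike is S80°W and the section trends due southeast; the acute angle between them is β = 55°.
tan(apparent dip) = tan 34° · sin 55° = 0.5525
α = arctan(0.5525) = 28.92°

28.9°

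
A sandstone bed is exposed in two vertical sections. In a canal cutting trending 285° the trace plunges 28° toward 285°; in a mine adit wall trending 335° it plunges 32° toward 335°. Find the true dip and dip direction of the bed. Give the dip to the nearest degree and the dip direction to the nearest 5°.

true dip 33°, dip direction 320°

The two traces are lines in the plane: v₁ = (sin 285°·cos 28°, cos 285°·cos 28°, −sin 28°), v₂ = (sin 335°·cos 32°, cos 335°·cos 32°, −sin 32°).
Cross product v₁ × v₂ gives the pole to the plane: n ∝ (-0.240, 0.284, 0.574).
True dip = arccos(n_z / |n|) = arccos(0.8394) = 32.9°.
The horizontal component of n points toward azimuth atan2(n_x, n_y) = 320°, the dip direction.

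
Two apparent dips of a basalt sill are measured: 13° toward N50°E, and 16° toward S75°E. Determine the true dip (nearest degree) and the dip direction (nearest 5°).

true dip 17°, dip direction 090°

Represent each trace as a vector plunging at its apparent dip toward its trend (east-north-up frame): v₁ = (0.746, 0.626, -0.225), v₂ = (0.929, -0.249, -0.276).
n = v₁ × v₂ = (0.229, 0.003, 0.767) (taken with n_z > 0).
True dip = arccos(n_z / |n|) = arccos(0.9584) = 16.6°.
The horizontal component of n points toward azimuth atan2(n_x, n_y) = 89°, the dip direction.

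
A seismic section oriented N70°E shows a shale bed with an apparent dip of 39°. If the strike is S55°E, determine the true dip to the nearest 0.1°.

β = acute angle between strike S55°E and section N70°E = 55°.
tan δ = tan α / sin β = tan 39° / sin 55° = 0.8098 / 0.8192 = 0.9886
δ = arctan(0.9886) = 44.67°

44.7°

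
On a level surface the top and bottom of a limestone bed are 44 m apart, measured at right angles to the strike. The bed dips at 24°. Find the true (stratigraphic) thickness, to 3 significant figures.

17.9 m

True thickness t = w · sin(dip) = 44 × sin 24°
t = 44 × 0.4067 = 17.896 m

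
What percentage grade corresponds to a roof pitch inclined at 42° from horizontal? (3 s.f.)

90.0%

grade % = 100 × tan 42° = 100 × 0.9004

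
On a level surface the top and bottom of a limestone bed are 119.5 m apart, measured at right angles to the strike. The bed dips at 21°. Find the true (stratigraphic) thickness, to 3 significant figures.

True thickness t = w · sin(dip) = 119.5 × sin 21°
t = 119.5 × 0.3584 = 42.825 m

42.8 m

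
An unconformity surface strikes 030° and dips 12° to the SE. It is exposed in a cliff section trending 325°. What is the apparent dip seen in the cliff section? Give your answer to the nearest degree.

The section lies 65° from the strike.
tan(apparent dip) = tan 12° · sin 65° = 0.1926
α = arctan(0.1926) = 10.90°

11°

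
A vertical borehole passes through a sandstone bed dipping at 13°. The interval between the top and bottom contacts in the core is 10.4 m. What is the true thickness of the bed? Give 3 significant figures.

10.1 m

True thickness t = h · cos(dip) = 10.4 × cos 13°
t = 10.4 × 0.9744 = 10.133 m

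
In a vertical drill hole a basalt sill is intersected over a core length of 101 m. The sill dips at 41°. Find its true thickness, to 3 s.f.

True thickness t = h · cos(dip) = 101 × cos 41°
t = 101 × 0.7547 = 76.226 m

76.2 m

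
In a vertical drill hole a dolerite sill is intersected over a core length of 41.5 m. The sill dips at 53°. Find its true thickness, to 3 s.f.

25.0 m

True thickness t = h · cos(dip) = 41.5 × cos 53°
t = 41.5 × 0.6018 = 24.975 m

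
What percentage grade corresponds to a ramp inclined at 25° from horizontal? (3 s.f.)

46.6%

grade % = 100 × tan 25° = 100 × 0.4663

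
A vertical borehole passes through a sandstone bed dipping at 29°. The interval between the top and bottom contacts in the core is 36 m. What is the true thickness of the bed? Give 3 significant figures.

31.5 m

True thickness t = h · cos(dip) = 36 × cos 29°
t = 36 × 0.8746 = 31.486 m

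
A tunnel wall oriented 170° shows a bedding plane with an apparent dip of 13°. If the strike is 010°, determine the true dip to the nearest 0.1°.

34.0°

β = acute angle between strike 010° and section 170° = 20°.
tan(true dip) = tan 13° / sin 20° = 0.6750
true dip = arctan 0.6750 = 34.02°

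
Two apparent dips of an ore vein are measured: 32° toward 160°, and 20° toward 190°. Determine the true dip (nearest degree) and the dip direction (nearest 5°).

The two traces are lines in the plane: v₁ = (sin 160°·cos 32°, cos 160°·cos 32°, −sin 32°), v₂ = (sin 190°·cos 20°, cos 190°·cos 20°, −sin 20°).
n = v₁ × v₂ = (0.218, -0.186, 0.398) (taken with n_z > 0).
True dip = arccos(n_z / |n|) = arccos(0.8122) = 35.7°.
The horizontal component of n points toward azimuth atan2(n_x, n_y) = 130°, the dip direction.

true dip 36°, dip direction 130°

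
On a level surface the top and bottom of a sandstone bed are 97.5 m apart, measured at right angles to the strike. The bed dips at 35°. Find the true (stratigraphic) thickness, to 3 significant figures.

True thickness t = w · sin(dip) = 97.5 × sin 35°
t = 97.5 × 0.5736 = 55.924 m

55.9 m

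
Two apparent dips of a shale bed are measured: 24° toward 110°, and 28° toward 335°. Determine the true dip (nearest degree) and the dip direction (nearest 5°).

true dip 52°, dip direction 040°

Represent each trace as a vector plunging at its apparent dip toward its trend (east-north-up frame): v₁ = (0.858, -0.312, -0.407), v₂ = (-0.373, 0.800, -0.469).
n = v₁ × v₂ = (0.472, 0.555, 0.570) (taken with n_z > 0).
tan δ = √(n_x²+n_y²)/n_z = 0.729/0.570, so δ = 51.9°.
The horizontal component of n points toward azimuth atan2(n_x, n_y) = 40°, the dip direction.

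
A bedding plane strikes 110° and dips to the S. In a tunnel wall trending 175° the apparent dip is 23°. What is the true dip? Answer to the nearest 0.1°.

25.1°

The section is 65° from the strike.
tan δ = tan α / sin β = tan 23° / sin 65° = 0.4245 / 0.9063 = 0.4684
δ = arctan(0.4684) = 25.10°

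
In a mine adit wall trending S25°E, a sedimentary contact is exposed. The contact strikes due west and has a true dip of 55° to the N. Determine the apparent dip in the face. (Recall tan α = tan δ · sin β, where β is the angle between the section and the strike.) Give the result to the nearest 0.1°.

The strike is due west and the section trends S25°E; the acute angle between them is β = 65°.
tan(apparent dip) = tan 55° · sin 65° = 1.2943
α = arctan(1.2943) = 52.31°

52.3°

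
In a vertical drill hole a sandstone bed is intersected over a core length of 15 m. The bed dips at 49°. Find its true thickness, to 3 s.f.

9.84 m

True thickness t = h · cos(dip) = 15 × cos 49°
t = 15 × 0.6561 = 9.841 m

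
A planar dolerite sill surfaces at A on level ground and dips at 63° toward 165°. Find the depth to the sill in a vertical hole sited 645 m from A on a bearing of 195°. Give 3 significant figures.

The hole lies 30° from the dip direction, so the down-dip offset is 645 × cos 30° = 558.59 m.
Depth = down-dip offset × tan(dip) = 558.59 × tan 63° = 558.59 × 1.9626
Depth = 1096.29 m

1100 m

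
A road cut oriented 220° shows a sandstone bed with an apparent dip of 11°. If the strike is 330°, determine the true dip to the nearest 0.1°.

11.7°

The section is 70° from the strike.
tan δ = tan α / sin β = tan 11° / sin 70° = 0.1944 / 0.9397 = 0.2069
δ = arctan(0.2069) = 11.69°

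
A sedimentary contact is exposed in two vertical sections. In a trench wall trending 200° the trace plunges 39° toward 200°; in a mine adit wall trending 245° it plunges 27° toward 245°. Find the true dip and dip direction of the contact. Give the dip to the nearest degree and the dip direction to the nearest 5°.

true dip 39°, dip direction 195°

Each apparent-dip line lies in the plane. As unit vectors (x east, y north, z up), v₁ plunges 39°→200° and v₂ plunges 27°→245°.
Cross product v₁ × v₂ gives the pole to the plane: n ∝ (-0.095, -0.388, 0.490).
tan δ = √(n_x²+n_y²)/n_z = 0.399/0.490, so δ = 39.2°.
Dip direction = atan2(-0.095, -0.388) = 194° (azimuth of n's horizontal projection).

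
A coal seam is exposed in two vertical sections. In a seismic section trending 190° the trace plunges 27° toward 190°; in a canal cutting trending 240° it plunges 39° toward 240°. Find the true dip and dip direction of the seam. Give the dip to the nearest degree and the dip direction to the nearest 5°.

true dip 39°, dip direction 240°

Each apparent-dip line lies in the plane. As unit vectors (x east, y north, z up), v₁ plunges 27°→190° and v₂ plunges 39°→240°.
Cross product v₁ × v₂ gives the pole to the plane: n ∝ (-0.376, -0.208, 0.530).
tan δ = √(n_x²+n_y²)/n_z = 0.430/0.530, so δ = 39.0°.
Dip direction = atan2(-0.376, -0.208) = 241° (azimuth of n's horizontal projection).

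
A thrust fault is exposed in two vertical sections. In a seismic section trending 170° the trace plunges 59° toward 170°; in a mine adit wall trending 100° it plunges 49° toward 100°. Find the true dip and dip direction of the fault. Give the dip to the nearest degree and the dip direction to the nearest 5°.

true dip 61°, dip direction 150°

Each apparent-dip line lies in the plane. As unit vectors (x east, y north, z up), v₁ plunges 59°→170° and v₂ plunges 49°→100°.
n = v₁ × v₂ = (0.285, -0.486, 0.318) (taken with n_z > 0).
tan δ = √(n_x²+n_y²)/n_z = 0.564/0.318, so δ = 60.6°.
Dip direction = azimuth of (n_x, n_y) = atan2(0.285, -0.486) = 150°.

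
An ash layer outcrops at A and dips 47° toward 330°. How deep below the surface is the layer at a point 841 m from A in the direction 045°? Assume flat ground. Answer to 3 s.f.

233 m

The hole lies 75° from the dip direction, so the down-dip offset is 841 × cos 75° = 217.67 m.
Depth = down-dip offset × tan(dip) = 217.67 × tan 47° = 217.67 × 1.0724
Depth = 233.42 m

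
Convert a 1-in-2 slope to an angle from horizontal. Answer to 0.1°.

tan θ = 1/2 = 0.5000
θ = arctan(0.5000) = 26.57°

26.6°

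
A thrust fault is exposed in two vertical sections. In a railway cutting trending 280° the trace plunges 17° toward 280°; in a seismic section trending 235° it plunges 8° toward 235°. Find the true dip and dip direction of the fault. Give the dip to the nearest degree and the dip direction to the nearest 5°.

true dip 18°, dip direction 300°

Each apparent-dip line lies in the plane. As unit vectors (x east, y north, z up), v₁ plunges 17°→280° and v₂ plunges 8°→235°.
Cross product v₁ × v₂ gives the pole to the plane: n ∝ (-0.189, 0.106, 0.670).
True dip = arccos(n_z / |n|) = arccos(0.9513) = 17.9°.
The horizontal component of n points toward azimuth atan2(n_x, n_y) = 299°, the dip direction.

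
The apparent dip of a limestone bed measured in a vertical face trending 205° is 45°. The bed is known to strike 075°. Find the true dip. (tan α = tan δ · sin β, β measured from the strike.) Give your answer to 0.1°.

52.5°

The section is 50° from the strike.
tan δ = tan α / sin β = tan 45° / sin 50° = 1.0000 / 0.7660 = 1.3054
true dip = arctan 1.3054 = 52.55°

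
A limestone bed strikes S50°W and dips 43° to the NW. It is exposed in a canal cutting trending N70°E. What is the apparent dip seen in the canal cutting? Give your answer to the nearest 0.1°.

The section lies 20° from the strike.
tan α = tan 43° × sin 20° = 0.9325 × 0.3420 = 0.3189
apparent dip = arctan 0.3189 = 17.69°

17.7°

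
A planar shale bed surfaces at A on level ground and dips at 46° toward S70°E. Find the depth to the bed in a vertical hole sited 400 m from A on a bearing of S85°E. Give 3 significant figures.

The hole lies 15° from the dip direction, so the down-dip offset is 400 × cos 15° = 386.37 m.
Depth = down-dip offset × tan(dip) = 386.37 × tan 46° = 386.37 × 1.0355
Depth = 400.10 m

400 m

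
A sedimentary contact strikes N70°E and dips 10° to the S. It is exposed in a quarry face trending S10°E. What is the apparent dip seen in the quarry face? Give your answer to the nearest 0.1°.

9.9°

The strike is N70°E and the section trends S10°E; the acute angle between them is β = 80°.
tan(apparent dip) = tan 10° · sin 80° = 0.1736
apparent dip = arctan 0.1736 = 9.85°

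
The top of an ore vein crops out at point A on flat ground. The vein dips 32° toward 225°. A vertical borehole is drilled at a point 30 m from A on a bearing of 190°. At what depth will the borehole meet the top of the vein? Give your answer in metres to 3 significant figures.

The hole lies 35° from the dip direction, so the down-dip offset is 30 × cos 35° = 24.57 m.
Depth = down-dip offset × tan(dip) = 24.57 × tan 32° = 24.57 × 0.6249
Depth = 15.36 m

15.4 m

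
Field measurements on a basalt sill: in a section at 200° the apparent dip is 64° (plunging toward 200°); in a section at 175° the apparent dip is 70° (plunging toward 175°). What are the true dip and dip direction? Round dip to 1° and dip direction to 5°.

true dip 71°, dip direction 155°

Represent each trace as a vector plunging at its apparent dip toward its trend (east-north-up frame): v₁ = (-0.150, -0.412, -0.899), v₂ = (0.030, -0.341, -0.940).
n = v₁ × v₂ = (0.081, -0.168, 0.063) (taken with n_z > 0).
tan δ = √(n_x²+n_y²)/n_z = 0.186/0.063, so δ = 71.2°.
Dip direction = atan2(0.081, -0.168) = 154° (azimuth of n's horizontal projection).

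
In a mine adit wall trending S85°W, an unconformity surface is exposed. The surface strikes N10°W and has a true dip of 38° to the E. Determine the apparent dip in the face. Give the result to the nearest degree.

Angle between strike (N10°W) and section (S85°W): β = 85°.
tan α = tan 38° × sin 85° = 0.7813 × 0.9962 = 0.7783
apparent dip = arctan 0.7783 = 37.89°

38°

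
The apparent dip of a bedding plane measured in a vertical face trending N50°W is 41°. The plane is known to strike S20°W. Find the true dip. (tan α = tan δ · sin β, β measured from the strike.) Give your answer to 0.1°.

42.8°

The section is 70° from the strike.
tan δ = tan α / sin β = tan 41° / sin 70° = 0.8693 / 0.9397 = 0.9251
δ = arctan(0.9251) = 42.77°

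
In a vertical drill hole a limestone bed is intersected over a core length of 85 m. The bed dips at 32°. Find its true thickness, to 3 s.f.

72.1 m

True thickness t = h · cos(dip) = 85 × cos 32°
t = 85 × 0.8480 = 72.084 m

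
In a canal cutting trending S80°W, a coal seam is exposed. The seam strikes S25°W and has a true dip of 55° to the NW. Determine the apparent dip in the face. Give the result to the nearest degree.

The strike is S25°W and the section trends S80°W; the acute angle between them is β = 55°.
tan(apparent dip) = tan 55° · sin 55° = 1.1699
α = arctan(1.1699) = 49.48°

49°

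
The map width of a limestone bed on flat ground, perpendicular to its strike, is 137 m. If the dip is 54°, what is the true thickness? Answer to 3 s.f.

111 m

True thickness t = w · sin(dip) = 137 × sin 54°
t = 137 × 0.8090 = 110.835 m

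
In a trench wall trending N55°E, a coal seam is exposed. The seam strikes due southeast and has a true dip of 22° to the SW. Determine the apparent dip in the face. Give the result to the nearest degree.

22°

Angle between strike (due southeast) and section (N55°E): β = 80°.
tan(apparent dip) = tan 22° · sin 80° = 0.3979
α = arctan(0.3979) = 21.70°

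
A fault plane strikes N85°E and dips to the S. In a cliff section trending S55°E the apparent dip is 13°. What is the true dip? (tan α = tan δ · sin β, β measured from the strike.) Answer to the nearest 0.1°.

19.8°

β = acute angle between strike N85°E and section S55°E = 40°.
tan(true dip) = tan 13° / sin 40° = 0.3592
true dip = arctan 0.3592 = 19.76°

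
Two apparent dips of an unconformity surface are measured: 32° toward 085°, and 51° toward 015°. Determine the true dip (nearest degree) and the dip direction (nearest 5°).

Each apparent-dip line lies in the plane. As unit vectors (x east, y north, z up), v₁ plunges 32°→085° and v₂ plunges 51°→015°.
The plane normal is n = v₁ × v₂ ∝ (0.265, 0.570, 0.502).
Dip δ = arctan(|n_h|/n_z) = arctan(0.629/0.502) = 51.4°.
The horizontal component of n points toward azimuth atan2(n_x, n_y) = 25°, the dip direction.

true dip 51°, dip direction 025°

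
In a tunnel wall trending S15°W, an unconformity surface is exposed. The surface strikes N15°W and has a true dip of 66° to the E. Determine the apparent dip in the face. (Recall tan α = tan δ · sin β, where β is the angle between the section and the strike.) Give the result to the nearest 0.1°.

48.3°

Angle between strike (N15°W) and section (S15°W): β = 30°.
tan(apparent dip) = tan 66° · sin 30° = 1.1230
α = arctan(1.1230) = 48.32°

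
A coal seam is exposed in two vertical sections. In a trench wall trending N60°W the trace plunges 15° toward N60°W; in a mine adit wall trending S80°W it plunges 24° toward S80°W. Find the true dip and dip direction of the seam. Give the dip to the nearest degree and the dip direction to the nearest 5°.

true dip 25°, dip direction 245°

Each apparent-dip line lies in the plane. As unit vectors (x east, y north, z up), v₁ plunges 15°→N60°W and v₂ plunges 24°→S80°W.
The plane normal is n = v₁ × v₂ ∝ (-0.237, -0.107, 0.567).
Dip δ = arctan(|n_h|/n_z) = arctan(0.261/0.567) = 24.7°.
Dip direction = azimuth of (n_x, n_y) = atan2(-0.237, -0.107) = 246°.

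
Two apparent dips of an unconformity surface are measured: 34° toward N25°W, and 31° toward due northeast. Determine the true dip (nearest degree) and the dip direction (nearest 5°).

true dip 38°, dip direction 005°

The two traces are lines in the plane: v₁ = (sin 335°·cos 34°, cos 335°·cos 34°, −sin 34°), v₂ = (sin 45°·cos 31°, cos 45°·cos 31°, −sin 31°).
n = v₁ × v₂ = (0.048, 0.519, 0.668) (taken with n_z > 0).
True dip = arccos(n_z / |n|) = arccos(0.7881) = 38.0°.
Dip direction = atan2(0.048, 0.519) = 5° (azimuth of n's horizontal projection).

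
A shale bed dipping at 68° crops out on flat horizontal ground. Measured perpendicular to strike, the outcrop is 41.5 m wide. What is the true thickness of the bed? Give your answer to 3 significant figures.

True thickness t = w · sin(dip) = 41.5 × sin 68°
t = 41.5 × 0.9272 = 38.478 m

38.5 m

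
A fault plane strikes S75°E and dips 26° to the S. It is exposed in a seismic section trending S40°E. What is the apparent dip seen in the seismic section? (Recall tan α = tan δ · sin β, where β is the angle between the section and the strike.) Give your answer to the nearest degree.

16°

The strike is S75°E and the section trends S40°E; the acute angle between them is β = 35°.
tan α = tan 26° × sin 35° = 0.4877 × 0.5736 = 0.2798
α = arctan(0.2798) = 15.63°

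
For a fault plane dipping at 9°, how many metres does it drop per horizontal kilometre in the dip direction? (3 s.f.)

158 m

drop per km = 1000 × tan 9° = 1000 × 0.1584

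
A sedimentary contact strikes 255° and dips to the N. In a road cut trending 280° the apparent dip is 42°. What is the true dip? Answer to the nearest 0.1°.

64.9°

β = acute angle between strike 255° and section 280° = 25°.
tan δ = tan α / sin β = tan 42° / sin 25° = 0.9004 / 0.4226 = 2.1305
true dip = arctan 2.1305 = 64.86°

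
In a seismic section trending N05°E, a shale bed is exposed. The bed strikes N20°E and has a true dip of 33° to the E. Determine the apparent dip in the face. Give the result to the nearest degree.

The section lies 15° from the strike.
tan(apparent dip) = tan 33° · sin 15° = 0.1681
apparent dip = arctan 0.1681 = 9.54°

10°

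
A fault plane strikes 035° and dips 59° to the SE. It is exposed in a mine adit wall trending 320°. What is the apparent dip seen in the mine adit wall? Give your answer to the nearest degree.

58°

The strike is 035° and the section trends 320°; the acute angle between them is β = 75°.
tan α = tan 59° × sin 75° = 1.6643 × 0.9659 = 1.6076
apparent dip = arctan 1.6076 = 58.12°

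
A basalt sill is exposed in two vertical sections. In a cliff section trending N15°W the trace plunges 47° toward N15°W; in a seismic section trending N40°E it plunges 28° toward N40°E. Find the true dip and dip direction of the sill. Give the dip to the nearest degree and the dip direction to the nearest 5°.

The two traces are lines in the plane: v₁ = (sin 345°·cos 47°, cos 345°·cos 47°, −sin 47°), v₂ = (sin 40°·cos 28°, cos 40°·cos 28°, −sin 28°).
The plane normal is n = v₁ × v₂ ∝ (-0.185, 0.498, 0.493).
True dip = arccos(n_z / |n|) = arccos(0.6804) = 47.1°.
The horizontal component of n points toward azimuth atan2(n_x, n_y) = 340°, the dip direction.

true dip 47°, dip direction 340°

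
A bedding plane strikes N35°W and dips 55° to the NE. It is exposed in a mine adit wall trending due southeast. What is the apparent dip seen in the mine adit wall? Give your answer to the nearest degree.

The strike is N35°W and the section trends due southeast; the acute angle between them is β = 10°.
tan α = tan 55° × sin 10° = 1.4281 × 0.1736 = 0.2480
apparent dip = arctan 0.2480 = 13.93°

14°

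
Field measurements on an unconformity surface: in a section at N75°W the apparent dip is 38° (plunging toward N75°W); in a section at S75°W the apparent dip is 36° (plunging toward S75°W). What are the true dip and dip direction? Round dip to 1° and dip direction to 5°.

The two traces are lines in the plane: v₁ = (sin 285°·cos 38°, cos 285°·cos 38°, −sin 38°), v₂ = (sin 255°·cos 36°, cos 255°·cos 36°, −sin 36°).
Cross product v₁ × v₂ gives the pole to the plane: n ∝ (-0.249, 0.034, 0.319).
tan δ = √(n_x²+n_y²)/n_z = 0.251/0.319, so δ = 38.2°.
The horizontal component of n points toward azimuth atan2(n_x, n_y) = 278°, the dip direction.

true dip 38°, dip direction 280°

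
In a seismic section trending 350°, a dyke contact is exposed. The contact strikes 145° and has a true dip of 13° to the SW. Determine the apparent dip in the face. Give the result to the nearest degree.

Angle between strike (145°) and section (350°): β = 25°.
tan(apparent dip) = tan 13° · sin 25° = 0.0976
apparent dip = arctan 0.0976 = 5.57°

6°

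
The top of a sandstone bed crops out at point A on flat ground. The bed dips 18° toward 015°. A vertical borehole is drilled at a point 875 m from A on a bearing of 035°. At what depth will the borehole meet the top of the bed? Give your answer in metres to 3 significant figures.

The hole lies 20° from the dip direction, so the down-dip offset is 875 × cos 20° = 822.23 m.
Depth = down-dip offset × tan(dip) = 822.23 × tan 18° = 822.23 × 0.3249
Depth = 267.16 m

267 m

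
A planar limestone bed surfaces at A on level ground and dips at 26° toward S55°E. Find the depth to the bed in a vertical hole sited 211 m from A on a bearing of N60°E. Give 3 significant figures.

43.5 m

The hole lies 65° from the dip direction, so the down-dip offset is 211 × cos 65° = 89.17 m.
Depth = down-dip offset × tan(dip) = 89.17 × tan 26° = 89.17 × 0.4877
Depth = 43.49 m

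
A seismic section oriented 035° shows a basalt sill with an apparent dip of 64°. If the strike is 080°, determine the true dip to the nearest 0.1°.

The section is 45° from the strike.
tan δ = tan α / sin β = tan 64° / sin 45° = 2.0503 / 0.7071 = 2.8996
true dip = arctan 2.8996 = 70.97°

71.0°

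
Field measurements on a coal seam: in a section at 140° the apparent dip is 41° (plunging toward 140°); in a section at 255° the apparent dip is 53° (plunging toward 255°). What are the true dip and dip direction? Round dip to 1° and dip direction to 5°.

Each apparent-dip line lies in the plane. As unit vectors (x east, y north, z up), v₁ plunges 41°→140° and v₂ plunges 53°→255°.
The plane normal is n = v₁ × v₂ ∝ (-0.360, -0.769, 0.412).
True dip = arccos(n_z / |n|) = arccos(0.4364) = 64.1°.
Dip direction = atan2(-0.360, -0.769) = 205° (azimuth of n's horizontal projection).

true dip 64°, dip direction 205°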